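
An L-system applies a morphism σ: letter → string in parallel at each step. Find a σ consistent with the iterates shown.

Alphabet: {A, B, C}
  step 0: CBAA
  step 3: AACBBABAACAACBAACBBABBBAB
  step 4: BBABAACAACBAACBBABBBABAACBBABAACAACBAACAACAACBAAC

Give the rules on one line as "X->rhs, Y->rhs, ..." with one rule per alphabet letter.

A->B, B->AAC, C->AB

  step 3 ⇒ step 4: AACBBABAACAACBAACBBABBBAB ⇒ B·B·AB·AAC·AAC·B·AAC·B·B·AB·B·B·AB·AAC·B·B·AB·AAC·AAC·B·AAC·AAC·AAC·B·AAC
    A ↦ B
    B ↦ AAC
    C ↦ AB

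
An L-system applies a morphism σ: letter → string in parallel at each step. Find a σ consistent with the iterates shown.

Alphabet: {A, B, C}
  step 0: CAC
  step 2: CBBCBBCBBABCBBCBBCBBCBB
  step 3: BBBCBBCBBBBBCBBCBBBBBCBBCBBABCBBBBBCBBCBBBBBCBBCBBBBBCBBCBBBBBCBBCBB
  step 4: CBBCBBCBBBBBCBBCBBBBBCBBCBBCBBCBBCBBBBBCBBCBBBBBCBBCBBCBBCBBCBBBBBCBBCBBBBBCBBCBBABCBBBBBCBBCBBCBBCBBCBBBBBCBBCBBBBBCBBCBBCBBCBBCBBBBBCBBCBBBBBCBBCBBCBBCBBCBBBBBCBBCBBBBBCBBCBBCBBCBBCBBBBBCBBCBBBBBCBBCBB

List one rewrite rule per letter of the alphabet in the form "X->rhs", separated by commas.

A->AB, B->CBB, C->BBB

  step 3 ⇒ step 4: BBBCBBCBBBBBCBBCBBBBBCBBCBBABCBBBBBCBBCBBBBBCBBCBBBBBCBBCBBBBBCBBCBB ⇒ CBB·CBB·CBB·BBB·CBB·CBB·BBB·CBB·CBB·CBB·CBB·CBB·BBB·CBB·CBB·BBB·CBB·CBB·CBB·CBB·CBB·BBB·CBB·CBB·BBB·CBB·CBB·AB·CBB·BBB·CBB·CBB·CBB·CBB·CBB·BBB·CBB·CBB·BBB·CBB·CBB·CBB·CBB·CBB·BBB·CBB·CBB·BBB·CBB·CBB·CBB·CBB·CBB·BBB·CBB·CBB·BBB·CBB·CBB·CBB·CBB·CBB·BBB·CBB·CBB·BBB·CBB·CBB
    A ↦ AB
    B ↦ CBB
    C ↦ BBB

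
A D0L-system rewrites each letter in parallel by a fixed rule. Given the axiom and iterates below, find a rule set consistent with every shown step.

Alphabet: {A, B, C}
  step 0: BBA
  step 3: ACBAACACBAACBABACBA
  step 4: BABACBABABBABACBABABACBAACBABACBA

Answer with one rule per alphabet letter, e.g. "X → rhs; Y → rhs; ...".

  step 3 ⇒ step 4: ACBAACACBAACBABACBA ⇒ BA·B·AC·BA·BA·B·BA·B·AC·BA·BA·B·AC·BA·AC·BA·B·AC·BA
    A ↦ BA
    B ↦ AC
    C ↦ B

A->BA, B->AC, C->B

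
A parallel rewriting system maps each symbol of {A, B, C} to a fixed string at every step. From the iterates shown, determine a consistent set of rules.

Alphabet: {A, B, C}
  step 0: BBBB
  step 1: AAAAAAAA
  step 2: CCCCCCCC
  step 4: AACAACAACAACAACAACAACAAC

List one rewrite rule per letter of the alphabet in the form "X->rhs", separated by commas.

A->C, B->AA, C->BA

  step 1 ⇒ step 2: AAAAAAAA ⇒ C·C·C·C·C·C·C·C
    A ↦ C
  step 0 ⇒ step 1: BBBB ⇒ AA·AA·AA·AA
    B ↦ AA
    C ↦ BA  (constrained at step 2)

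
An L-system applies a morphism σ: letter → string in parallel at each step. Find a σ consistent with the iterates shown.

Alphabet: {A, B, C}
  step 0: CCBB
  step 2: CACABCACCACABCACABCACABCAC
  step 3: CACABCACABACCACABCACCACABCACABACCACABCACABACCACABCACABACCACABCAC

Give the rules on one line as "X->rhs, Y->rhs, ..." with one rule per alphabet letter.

  step 2 ⇒ step 3: CACABCACCACABCACABCACABCAC ⇒ CAC·AB·CAC·AB·AC·CAC·AB·CAC·CAC·AB·CAC·AB·AC·CAC·AB·CAC·AB·AC·CAC·AB·CAC·AB·AC·CAC·AB·CAC
    A ↦ AB
    B ↦ AC
    C ↦ CAC

A->AB, B->AC, C->CAC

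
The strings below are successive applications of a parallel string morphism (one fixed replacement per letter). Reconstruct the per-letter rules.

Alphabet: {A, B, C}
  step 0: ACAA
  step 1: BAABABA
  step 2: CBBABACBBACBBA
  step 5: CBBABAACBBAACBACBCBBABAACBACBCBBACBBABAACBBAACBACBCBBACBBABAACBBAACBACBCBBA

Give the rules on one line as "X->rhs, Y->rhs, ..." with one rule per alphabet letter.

A->BA, B->CB, C->A

  step 1 ⇒ step 2: BAABABA ⇒ CB·BA·BA·CB·BA·CB·BA
    A ↦ BA
    B ↦ CB
  step 0 ⇒ step 1: ACAA ⇒ BA·A·BA·BA
    C ↦ A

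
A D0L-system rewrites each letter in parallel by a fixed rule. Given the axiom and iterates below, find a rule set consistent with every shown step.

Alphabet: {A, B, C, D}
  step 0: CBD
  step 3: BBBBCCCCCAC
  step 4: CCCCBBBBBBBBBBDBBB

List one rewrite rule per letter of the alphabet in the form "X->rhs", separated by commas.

A->DB, B->C, C->BB, D->CA

  step 3 ⇒ step 4: BBBBCCCCCAC ⇒ C·C·C·C·BB·BB·BB·BB·BB·DB·BB
    A ↦ DB
    B ↦ C
    C ↦ BB
    D ↦ CA  (constrained at step 0)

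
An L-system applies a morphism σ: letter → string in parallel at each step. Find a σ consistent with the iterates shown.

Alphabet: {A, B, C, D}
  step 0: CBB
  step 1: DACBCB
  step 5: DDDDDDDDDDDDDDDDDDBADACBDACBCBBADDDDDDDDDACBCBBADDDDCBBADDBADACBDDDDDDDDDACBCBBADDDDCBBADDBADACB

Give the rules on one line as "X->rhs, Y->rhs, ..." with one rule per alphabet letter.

  step 0 ⇒ step 1: CBB ⇒ DA·CB·CB
    B ↦ CB
    C ↦ DA
    A ↦ BA  (constrained at step 1)
    D ↦ DD  (constrained at step 1)

A->BA, B->CB, C->DA, D->DD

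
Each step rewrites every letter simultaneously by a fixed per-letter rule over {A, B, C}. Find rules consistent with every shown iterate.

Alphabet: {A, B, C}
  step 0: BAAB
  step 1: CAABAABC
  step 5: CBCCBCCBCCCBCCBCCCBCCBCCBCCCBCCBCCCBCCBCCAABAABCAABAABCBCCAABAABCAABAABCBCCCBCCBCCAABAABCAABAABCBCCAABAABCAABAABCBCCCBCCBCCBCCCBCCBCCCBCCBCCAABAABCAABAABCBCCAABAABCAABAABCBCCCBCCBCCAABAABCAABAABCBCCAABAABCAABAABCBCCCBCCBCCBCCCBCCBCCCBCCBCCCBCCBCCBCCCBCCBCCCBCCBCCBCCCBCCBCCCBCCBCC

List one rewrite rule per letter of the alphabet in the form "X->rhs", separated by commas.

  step 0 ⇒ step 1: BAAB ⇒ C·AAB·AAB·C
    A ↦ AAB
    B ↦ C
    C ↦ BCC  (constrained at step 1)

A->AAB, B->C, C->BCC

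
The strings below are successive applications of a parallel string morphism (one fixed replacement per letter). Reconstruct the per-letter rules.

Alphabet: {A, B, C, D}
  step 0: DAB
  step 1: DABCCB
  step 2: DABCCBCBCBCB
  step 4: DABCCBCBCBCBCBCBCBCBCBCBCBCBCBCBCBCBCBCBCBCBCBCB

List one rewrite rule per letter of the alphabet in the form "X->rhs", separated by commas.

  step 1 ⇒ step 2: DABCCB ⇒ DA·BC·CB·CB·CB·CB
    A ↦ BC
    B ↦ CB
    C ↦ CB
    D ↦ DA

A->BC, B->CB, C->CB, D->DA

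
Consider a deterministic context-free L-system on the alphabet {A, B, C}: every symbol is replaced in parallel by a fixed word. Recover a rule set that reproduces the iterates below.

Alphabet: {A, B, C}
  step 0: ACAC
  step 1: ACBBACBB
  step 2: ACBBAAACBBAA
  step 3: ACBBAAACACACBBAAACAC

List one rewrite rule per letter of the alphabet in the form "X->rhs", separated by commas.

A->AC, B->A, C->BB

  step 2 ⇒ step 3: ACBBAAACBBAA ⇒ AC·BB·A·A·AC·AC·AC·BB·A·A·AC·AC
    A ↦ AC
    B ↦ A
    C ↦ BB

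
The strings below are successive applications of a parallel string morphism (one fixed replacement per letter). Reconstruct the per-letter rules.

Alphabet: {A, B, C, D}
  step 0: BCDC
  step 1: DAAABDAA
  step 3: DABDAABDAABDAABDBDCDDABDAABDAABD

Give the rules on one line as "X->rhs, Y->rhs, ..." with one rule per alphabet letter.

  step 0 ⇒ step 1: BCDC ⇒ DA·AA·BD·AA
    B ↦ DA
    C ↦ AA
    D ↦ BD
    A ↦ CD  (constrained at step 1)

A->CD, B->DA, C->AA, D->BD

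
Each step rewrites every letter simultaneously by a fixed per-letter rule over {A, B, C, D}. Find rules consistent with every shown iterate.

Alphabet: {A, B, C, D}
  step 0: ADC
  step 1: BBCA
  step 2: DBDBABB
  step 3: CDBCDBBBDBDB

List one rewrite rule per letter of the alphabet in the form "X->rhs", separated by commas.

A->BB, B->DB, C->A, D->C

  step 2 ⇒ step 3: DBDBABB ⇒ C·DB·C·DB·BB·DB·DB
    A ↦ BB
    B ↦ DB
    D ↦ C
  step 0 ⇒ step 1: ADC ⇒ BB·C·A
    C ↦ A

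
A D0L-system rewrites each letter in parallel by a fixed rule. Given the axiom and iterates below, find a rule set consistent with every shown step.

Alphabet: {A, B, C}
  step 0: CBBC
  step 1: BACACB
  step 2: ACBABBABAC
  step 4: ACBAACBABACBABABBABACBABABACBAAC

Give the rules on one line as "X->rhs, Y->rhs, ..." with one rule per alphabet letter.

  step 1 ⇒ step 2: BACACB ⇒ AC·BA·B·BA·B·AC
    A ↦ BA
    B ↦ AC
    C ↦ B

A->BA, B->AC, C->B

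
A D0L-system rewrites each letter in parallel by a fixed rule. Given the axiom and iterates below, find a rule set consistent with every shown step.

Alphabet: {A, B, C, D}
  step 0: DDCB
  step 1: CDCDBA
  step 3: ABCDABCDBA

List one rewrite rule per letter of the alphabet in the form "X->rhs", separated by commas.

  step 0 ⇒ step 1: DDCB ⇒ CD·CD·B·A
    B ↦ A
    C ↦ B
    D ↦ CD
    A ↦ B  (constrained at step 1)

A->B, B->A, C->B, D->CD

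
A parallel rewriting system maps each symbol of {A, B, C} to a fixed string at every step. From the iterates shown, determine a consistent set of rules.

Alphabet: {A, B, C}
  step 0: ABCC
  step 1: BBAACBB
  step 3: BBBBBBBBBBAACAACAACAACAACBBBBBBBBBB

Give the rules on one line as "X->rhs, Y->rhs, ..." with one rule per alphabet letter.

A->BB, B->AAC, C->B

  step 0 ⇒ step 1: ABCC ⇒ BB·AAC·B·B
    A ↦ BB
    B ↦ AAC
    C ↦ B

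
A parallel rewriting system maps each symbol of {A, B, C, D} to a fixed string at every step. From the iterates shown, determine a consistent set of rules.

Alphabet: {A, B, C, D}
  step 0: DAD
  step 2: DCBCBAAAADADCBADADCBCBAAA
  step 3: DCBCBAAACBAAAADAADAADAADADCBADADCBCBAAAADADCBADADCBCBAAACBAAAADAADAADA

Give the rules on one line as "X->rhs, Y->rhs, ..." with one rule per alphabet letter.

  step 2 ⇒ step 3: DCBCBAAAADADCBADADCBCBAAA ⇒ DCB·CBA·AA·CBA·AA·ADA·ADA·ADA·ADA·DCB·ADA·DCB·CBA·AA·ADA·DCB·ADA·DCB·CBA·AA·CBA·AA·ADA·ADA·ADA
    A ↦ ADA
    B ↦ AA
    C ↦ CBA
    D ↦ DCB

A->ADA, B->AA, C->CBA, D->DCB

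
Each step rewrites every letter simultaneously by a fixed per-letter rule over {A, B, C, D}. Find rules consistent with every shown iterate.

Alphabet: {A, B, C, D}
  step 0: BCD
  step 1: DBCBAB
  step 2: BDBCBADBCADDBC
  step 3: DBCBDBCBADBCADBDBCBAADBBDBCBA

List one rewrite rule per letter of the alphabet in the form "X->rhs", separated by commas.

A->AD, B->DBC, C->BA, D->B

  step 2 ⇒ step 3: BDBCBADBCADDBC ⇒ DBC·B·DBC·BA·DBC·AD·B·DBC·BA·AD·B·B·DBC·BA
    A ↦ AD
    B ↦ DBC
    C ↦ BA
    D ↦ B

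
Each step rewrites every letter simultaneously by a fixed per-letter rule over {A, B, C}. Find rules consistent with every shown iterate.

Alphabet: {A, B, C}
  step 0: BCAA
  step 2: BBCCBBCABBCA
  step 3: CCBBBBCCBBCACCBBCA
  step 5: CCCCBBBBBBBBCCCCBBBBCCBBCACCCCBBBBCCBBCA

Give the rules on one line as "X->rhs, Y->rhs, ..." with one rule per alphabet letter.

A->CA, B->C, C->BB

  step 2 ⇒ step 3: BBCCBBCABBCA ⇒ C·C·BB·BB·C·C·BB·CA·C·C·BB·CA
    A ↦ CA
    B ↦ C
    C ↦ BB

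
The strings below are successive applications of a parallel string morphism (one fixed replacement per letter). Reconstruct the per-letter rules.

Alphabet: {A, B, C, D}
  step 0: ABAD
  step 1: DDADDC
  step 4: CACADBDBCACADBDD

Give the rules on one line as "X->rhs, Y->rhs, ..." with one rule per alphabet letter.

  step 0 ⇒ step 1: ABAD ⇒ DD·A·DD·C
    A ↦ DD
    B ↦ A
    D ↦ C
    C ↦ DB  (constrained at step 1)

A->DD, B->A, C->DB, D->C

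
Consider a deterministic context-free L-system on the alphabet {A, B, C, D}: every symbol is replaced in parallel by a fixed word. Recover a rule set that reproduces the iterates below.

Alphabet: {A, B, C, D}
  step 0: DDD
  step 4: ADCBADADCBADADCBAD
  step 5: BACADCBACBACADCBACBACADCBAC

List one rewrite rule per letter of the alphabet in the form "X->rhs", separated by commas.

  step 4 ⇒ step 5: ADCBADADCBADADCBAD ⇒ B·AC·AD·C·B·AC·B·AC·AD·C·B·AC·B·AC·AD·C·B·AC
    A ↦ B
    B ↦ C
    C ↦ AD
    D ↦ AC

A->B, B->C, C->AD, D->AC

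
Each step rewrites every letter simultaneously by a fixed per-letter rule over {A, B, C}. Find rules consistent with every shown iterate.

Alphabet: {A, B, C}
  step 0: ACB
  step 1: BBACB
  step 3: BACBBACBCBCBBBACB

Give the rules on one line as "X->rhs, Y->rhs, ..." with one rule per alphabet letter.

A->B, B->CB, C->BA

  step 0 ⇒ step 1: ACB ⇒ B·BA·CB
    A ↦ B
    B ↦ CB
    C ↦ BA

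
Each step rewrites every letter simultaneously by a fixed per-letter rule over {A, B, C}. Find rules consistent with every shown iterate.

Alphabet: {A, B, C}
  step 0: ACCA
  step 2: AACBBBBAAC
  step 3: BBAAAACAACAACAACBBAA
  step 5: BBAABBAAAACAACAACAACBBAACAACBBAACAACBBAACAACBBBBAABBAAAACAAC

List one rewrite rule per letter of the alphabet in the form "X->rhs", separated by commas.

  step 2 ⇒ step 3: AACBBBBAAC ⇒ B·B·AA·AAC·AAC·AAC·AAC·B·B·AA
    A ↦ B
    B ↦ AAC
    C ↦ AA

A->B, B->AAC, C->AA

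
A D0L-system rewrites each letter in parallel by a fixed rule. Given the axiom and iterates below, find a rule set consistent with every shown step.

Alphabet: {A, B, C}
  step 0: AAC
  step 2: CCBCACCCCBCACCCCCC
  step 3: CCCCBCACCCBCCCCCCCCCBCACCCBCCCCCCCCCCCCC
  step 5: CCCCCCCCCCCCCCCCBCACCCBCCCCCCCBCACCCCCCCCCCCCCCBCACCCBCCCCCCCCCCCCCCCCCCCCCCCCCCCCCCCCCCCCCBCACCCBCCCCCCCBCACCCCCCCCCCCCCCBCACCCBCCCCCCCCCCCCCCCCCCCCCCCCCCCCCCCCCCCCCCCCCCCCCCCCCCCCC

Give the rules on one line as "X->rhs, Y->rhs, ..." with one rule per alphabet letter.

  step 2 ⇒ step 3: CCBCACCCCBCACCCCCC ⇒ CC·CC·BCA·CC·CBC·CC·CC·CC·CC·BCA·CC·CBC·CC·CC·CC·CC·CC·CC
    A ↦ CBC
    B ↦ BCA
    C ↦ CC

A->CBC, B->BCA, C->CC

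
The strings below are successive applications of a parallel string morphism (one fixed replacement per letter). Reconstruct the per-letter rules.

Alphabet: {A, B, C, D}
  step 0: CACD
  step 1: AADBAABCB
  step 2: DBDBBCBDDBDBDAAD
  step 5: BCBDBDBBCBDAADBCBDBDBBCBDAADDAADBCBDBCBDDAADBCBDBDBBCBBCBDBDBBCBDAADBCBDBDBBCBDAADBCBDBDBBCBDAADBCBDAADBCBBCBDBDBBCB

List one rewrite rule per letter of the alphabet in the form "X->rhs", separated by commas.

  step 1 ⇒ step 2: AADBAABCB ⇒ DB·DB·BCB·D·DB·DB·D·AA·D
    A ↦ DB
    B ↦ D
    C ↦ AA
    D ↦ BCB

A->DB, B->D, C->AA, D->BCB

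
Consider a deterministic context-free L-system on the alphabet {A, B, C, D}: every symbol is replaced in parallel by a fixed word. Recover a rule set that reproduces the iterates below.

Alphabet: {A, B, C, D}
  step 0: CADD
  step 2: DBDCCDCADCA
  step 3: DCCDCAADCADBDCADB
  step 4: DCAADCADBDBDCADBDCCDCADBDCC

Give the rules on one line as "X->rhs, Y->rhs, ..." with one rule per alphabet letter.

  step 3 ⇒ step 4: DCCDCAADCADBDCADB ⇒ DC·A·A·DC·A·DB·DB·DC·A·DB·DC·C·DC·A·DB·DC·C
    A ↦ DB
    B ↦ C
    C ↦ A
    D ↦ DC

A->DB, B->C, C->A, D->DC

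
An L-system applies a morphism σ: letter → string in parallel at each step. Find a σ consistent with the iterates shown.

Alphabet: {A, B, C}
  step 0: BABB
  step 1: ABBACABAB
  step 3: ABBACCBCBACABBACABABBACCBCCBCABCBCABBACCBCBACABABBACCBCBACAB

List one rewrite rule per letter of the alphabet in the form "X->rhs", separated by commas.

A->BAC, B->AB, C->CBC

  step 0 ⇒ step 1: BABB ⇒ AB·BAC·AB·AB
    A ↦ BAC
    B ↦ AB
    C ↦ CBC  (constrained at step 1)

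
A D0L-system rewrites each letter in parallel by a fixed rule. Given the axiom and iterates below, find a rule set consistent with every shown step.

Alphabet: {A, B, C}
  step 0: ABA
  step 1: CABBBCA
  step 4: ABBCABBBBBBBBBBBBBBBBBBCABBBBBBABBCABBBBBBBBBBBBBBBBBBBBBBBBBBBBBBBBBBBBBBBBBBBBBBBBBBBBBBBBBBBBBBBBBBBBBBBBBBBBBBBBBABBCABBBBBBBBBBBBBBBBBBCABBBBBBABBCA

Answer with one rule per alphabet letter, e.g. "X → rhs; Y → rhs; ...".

A->CA, B->BBB, C->ABB

  step 0 ⇒ step 1: ABA ⇒ CA·BBB·CA
    A ↦ CA
    B ↦ BBB
    C ↦ ABB  (constrained at step 1)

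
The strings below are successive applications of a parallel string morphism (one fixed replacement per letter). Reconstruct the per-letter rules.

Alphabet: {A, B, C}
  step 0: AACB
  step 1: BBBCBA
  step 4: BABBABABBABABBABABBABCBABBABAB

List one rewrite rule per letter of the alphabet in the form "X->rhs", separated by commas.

A->B, B->BA, C->BC

  step 0 ⇒ step 1: AACB ⇒ B·B·BC·BA
    A ↦ B
    B ↦ BA
    C ↦ BC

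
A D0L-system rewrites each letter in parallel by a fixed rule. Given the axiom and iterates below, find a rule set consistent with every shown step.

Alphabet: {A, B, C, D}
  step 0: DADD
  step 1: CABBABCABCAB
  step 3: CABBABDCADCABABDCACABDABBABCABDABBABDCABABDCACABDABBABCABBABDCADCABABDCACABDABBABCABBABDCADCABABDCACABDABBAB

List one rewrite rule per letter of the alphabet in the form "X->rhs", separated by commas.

A->BAB, B->DCA, C->DAB, D->CAB

  step 0 ⇒ step 1: DADD ⇒ CAB·BAB·CAB·CAB
    A ↦ BAB
    D ↦ CAB
    B ↦ DCA  (constrained at step 1)
    C ↦ DAB  (constrained at step 1)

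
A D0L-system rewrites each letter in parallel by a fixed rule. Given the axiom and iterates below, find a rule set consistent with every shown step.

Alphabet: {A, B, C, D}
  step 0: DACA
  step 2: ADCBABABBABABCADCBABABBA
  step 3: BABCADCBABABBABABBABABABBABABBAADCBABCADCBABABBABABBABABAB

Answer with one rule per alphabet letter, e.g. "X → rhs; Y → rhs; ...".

A->BAB, B->BA, C->ADC, D->C

  step 2 ⇒ step 3: ADCBABABBABABCADCBABABBA ⇒ BAB·C·ADC·BA·BAB·BA·BAB·BA·BA·BAB·BA·BAB·BA·ADC·BAB·C·ADC·BA·BAB·BA·BAB·BA·BA·BAB
    A ↦ BAB
    B ↦ BA
    C ↦ ADC
    D ↦ C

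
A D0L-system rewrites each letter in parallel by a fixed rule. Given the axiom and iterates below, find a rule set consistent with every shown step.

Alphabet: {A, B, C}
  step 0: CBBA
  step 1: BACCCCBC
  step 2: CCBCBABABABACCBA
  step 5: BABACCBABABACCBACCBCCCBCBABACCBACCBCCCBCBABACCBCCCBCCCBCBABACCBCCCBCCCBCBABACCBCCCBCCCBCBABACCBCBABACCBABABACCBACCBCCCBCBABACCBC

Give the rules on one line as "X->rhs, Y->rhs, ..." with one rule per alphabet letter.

  step 1 ⇒ step 2: BACCCCBC ⇒ CC·BC·BA·BA·BA·BA·CC·BA
    A ↦ BC
    B ↦ CC
    C ↦ BA

A->BC, B->CC, C->BA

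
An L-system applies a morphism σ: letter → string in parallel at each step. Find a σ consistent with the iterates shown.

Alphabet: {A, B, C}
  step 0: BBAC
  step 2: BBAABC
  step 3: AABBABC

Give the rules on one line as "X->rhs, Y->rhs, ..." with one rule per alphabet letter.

  step 2 ⇒ step 3: BBAABC ⇒ A·A·B·B·A·BC
    A ↦ B
    B ↦ A
    C ↦ BC

A->B, B->A, C->BC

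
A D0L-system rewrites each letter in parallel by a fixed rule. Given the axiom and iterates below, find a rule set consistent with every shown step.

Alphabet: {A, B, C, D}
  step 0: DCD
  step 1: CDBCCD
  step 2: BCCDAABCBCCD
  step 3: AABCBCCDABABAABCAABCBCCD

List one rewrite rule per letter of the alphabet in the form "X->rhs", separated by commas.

  step 2 ⇒ step 3: BCCDAABCBCCD ⇒ AA·BC·BC·CD·AB·AB·AA·BC·AA·BC·BC·CD
    A ↦ AB
    B ↦ AA
    C ↦ BC
    D ↦ CD

A->AB, B->AA, C->BC, D->CD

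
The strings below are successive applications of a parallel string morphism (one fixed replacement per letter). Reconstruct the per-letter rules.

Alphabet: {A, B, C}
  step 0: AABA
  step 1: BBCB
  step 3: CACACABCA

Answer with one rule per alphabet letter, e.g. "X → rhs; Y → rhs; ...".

  step 0 ⇒ step 1: AABA ⇒ B·B·C·B
    A ↦ B
    B ↦ C
    C ↦ CA  (constrained at step 1)

A->B, B->C, C->CA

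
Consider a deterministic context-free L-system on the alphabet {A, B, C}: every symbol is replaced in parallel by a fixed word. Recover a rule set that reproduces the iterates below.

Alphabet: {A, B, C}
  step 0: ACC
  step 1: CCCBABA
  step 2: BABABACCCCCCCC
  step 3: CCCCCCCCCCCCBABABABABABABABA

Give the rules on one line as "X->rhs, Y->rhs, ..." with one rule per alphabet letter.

A->CCC, B->C, C->BA

  step 2 ⇒ step 3: BABABACCCCCCCC ⇒ C·CCC·C·CCC·C·CCC·BA·BA·BA·BA·BA·BA·BA·BA
    A ↦ CCC
    B ↦ C
    C ↦ BA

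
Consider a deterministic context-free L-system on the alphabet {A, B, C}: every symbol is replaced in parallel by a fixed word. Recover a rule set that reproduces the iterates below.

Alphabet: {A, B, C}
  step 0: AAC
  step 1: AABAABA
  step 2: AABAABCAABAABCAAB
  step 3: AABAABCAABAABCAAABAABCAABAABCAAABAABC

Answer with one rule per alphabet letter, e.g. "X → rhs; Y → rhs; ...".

  step 2 ⇒ step 3: AABAABCAABAABCAAB ⇒ AAB·AAB·C·AAB·AAB·C·A·AAB·AAB·C·AAB·AAB·C·A·AAB·AAB·C
    A ↦ AAB
    B ↦ C
    C ↦ A

A->AAB, B->C, C->A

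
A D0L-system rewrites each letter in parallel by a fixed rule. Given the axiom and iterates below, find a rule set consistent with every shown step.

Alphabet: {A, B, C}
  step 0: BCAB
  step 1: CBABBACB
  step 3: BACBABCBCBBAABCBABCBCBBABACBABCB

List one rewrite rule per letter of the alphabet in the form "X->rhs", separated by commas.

  step 0 ⇒ step 1: BCAB ⇒ CB·AB·BA·CB
    A ↦ BA
    B ↦ CB
    C ↦ AB

A->BA, B->CB, C->AB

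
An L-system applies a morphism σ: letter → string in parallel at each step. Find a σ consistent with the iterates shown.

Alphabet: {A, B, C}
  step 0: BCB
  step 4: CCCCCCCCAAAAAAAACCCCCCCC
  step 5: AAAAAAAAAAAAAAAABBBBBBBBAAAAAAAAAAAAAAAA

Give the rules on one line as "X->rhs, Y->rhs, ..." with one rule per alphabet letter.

A->B, B->CC, C->AA

  step 4 ⇒ step 5: CCCCCCCCAAAAAAAACCCCCCCC ⇒ AA·AA·AA·AA·AA·AA·AA·AA·B·B·B·B·B·B·B·B·AA·AA·AA·AA·AA·AA·AA·AA
    A ↦ B
    C ↦ AA
    B ↦ CC  (constrained at step 0)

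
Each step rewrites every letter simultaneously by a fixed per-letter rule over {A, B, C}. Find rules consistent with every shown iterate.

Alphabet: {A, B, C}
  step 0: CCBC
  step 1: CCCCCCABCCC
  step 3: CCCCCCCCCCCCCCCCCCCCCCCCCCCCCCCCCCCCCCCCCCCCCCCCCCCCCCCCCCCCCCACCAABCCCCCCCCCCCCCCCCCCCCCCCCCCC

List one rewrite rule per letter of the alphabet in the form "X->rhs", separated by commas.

A->CCA, B->AB, C->CCC

  step 0 ⇒ step 1: CCBC ⇒ CCC·CCC·AB·CCC
    B ↦ AB
    C ↦ CCC
    A ↦ CCA  (constrained at step 1)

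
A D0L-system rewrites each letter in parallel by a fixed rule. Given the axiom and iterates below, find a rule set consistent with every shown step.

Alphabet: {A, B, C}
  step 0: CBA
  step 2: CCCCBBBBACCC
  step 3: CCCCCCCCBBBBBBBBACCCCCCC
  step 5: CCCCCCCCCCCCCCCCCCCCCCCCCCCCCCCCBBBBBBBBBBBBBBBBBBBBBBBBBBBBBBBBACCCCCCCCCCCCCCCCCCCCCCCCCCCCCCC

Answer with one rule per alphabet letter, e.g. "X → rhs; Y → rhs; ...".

A->AC, B->BB, C->CC

  step 2 ⇒ step 3: CCCCBBBBACCC ⇒ CC·CC·CC·CC·BB·BB·BB·BB·AC·CC·CC·CC
    A ↦ AC
    B ↦ BB
    C ↦ CC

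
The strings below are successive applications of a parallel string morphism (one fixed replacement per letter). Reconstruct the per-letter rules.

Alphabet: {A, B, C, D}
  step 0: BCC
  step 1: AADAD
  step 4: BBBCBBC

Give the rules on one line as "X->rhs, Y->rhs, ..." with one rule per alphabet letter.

  step 0 ⇒ step 1: BCC ⇒ A·AD·AD
    B ↦ A
    C ↦ AD
    A ↦ B  (constrained at step 1)
    D ↦ C  (constrained at step 1)

A->B, B->A, C->AD, D->C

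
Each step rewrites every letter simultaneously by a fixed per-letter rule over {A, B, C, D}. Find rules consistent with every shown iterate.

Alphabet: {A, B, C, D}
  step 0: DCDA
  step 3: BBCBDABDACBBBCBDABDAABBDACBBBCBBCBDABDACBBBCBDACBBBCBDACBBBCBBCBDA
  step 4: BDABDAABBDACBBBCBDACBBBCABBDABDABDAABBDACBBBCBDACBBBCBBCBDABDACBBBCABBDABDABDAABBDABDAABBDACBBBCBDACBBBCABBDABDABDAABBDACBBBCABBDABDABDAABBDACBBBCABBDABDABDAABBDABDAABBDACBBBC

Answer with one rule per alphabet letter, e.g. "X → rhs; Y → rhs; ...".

  step 3 ⇒ step 4: BBCBDABDACBBBCBDABDAABBDACBBBCBBCBDABDACBBBCBDACBBBCBDACBBBCBBCBDA ⇒ BDA·BDA·AB·BDA·CB·BBC·BDA·CB·BBC·AB·BDA·BDA·BDA·AB·BDA·CB·BBC·BDA·CB·BBC·BBC·BDA·BDA·CB·BBC·AB·BDA·BDA·BDA·AB·BDA·BDA·AB·BDA·CB·BBC·BDA·CB·BBC·AB·BDA·BDA·BDA·AB·BDA·CB·BBC·AB·BDA·BDA·BDA·AB·BDA·CB·BBC·AB·BDA·BDA·BDA·AB·BDA·BDA·AB·BDA·CB·BBC
    A ↦ BBC
    B ↦ BDA
    C ↦ AB
    D ↦ CB

A->BBC, B->BDA, C->AB, D->CB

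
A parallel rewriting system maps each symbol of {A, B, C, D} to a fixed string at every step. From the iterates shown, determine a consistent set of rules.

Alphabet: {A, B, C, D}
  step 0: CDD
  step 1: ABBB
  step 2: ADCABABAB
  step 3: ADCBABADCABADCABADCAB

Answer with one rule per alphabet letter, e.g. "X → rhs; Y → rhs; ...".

A->ADC, B->AB, C->AB, D->B

  step 2 ⇒ step 3: ADCABABAB ⇒ ADC·B·AB·ADC·AB·ADC·AB·ADC·AB
    A ↦ ADC
    B ↦ AB
    C ↦ AB
    D ↦ B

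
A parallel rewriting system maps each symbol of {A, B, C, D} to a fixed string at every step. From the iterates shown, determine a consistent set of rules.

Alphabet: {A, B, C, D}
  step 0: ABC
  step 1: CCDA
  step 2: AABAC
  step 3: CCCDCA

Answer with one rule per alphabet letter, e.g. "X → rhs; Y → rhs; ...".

  step 2 ⇒ step 3: AABAC ⇒ C·C·CD·C·A
    A ↦ C
    B ↦ CD
    C ↦ A
  step 1 ⇒ step 2: CCDA ⇒ A·A·BA·C
    D ↦ BA

A->C, B->CD, C->A, D->BA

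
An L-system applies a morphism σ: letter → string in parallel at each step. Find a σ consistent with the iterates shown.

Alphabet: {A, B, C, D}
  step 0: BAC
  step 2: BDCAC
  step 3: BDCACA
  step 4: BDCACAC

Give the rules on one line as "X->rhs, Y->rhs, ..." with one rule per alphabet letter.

  step 3 ⇒ step 4: BDCACA ⇒ BD·C·A·C·A·C
    A ↦ C
    B ↦ BD
    C ↦ A
    D ↦ C

A->C, B->BD, C->A, D->C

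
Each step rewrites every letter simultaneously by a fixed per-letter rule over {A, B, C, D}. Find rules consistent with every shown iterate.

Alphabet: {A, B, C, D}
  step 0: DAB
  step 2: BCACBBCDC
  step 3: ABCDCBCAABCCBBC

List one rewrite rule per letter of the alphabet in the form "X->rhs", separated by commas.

  step 2 ⇒ step 3: BCACBBCDC ⇒ A·BC·DC·BC·A·A·BC·CB·BC
    A ↦ DC
    B ↦ A
    C ↦ BC
    D ↦ CB

A->DC, B->A, C->BC, D->CB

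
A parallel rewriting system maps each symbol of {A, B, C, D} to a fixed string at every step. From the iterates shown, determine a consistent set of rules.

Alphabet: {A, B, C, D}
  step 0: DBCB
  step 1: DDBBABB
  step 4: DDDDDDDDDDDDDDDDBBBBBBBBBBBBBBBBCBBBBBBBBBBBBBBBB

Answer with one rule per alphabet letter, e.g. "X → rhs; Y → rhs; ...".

A->C, B->BB, C->A, D->DD

  step 0 ⇒ step 1: DBCB ⇒ DD·BB·A·BB
    B ↦ BB
    C ↦ A
    D ↦ DD
    A ↦ C  (constrained at step 1)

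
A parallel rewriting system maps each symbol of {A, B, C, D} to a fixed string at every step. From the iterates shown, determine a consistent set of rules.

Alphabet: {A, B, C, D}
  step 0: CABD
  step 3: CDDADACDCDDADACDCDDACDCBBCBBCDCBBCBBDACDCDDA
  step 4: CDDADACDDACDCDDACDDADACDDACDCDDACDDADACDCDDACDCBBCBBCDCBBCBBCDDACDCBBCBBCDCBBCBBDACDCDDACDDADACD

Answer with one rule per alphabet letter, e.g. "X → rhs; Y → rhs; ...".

  step 3 ⇒ step 4: CDDADACDCDDADACDCDDACDCBBCBBCDCBBCBBDACDCDDA ⇒ CD·DA·DA·CD·DA·CD·CD·DA·CD·DA·DA·CD·DA·CD·CD·DA·CD·DA·DA·CD·CD·DA·CD·CBB·CBB·CD·CBB·CBB·CD·DA·CD·CBB·CBB·CD·CBB·CBB·DA·CD·CD·DA·CD·DA·DA·CD
    A ↦ CD
    B ↦ CBB
    C ↦ CD
    D ↦ DA

A->CD, B->CBB, C->CD, D->DA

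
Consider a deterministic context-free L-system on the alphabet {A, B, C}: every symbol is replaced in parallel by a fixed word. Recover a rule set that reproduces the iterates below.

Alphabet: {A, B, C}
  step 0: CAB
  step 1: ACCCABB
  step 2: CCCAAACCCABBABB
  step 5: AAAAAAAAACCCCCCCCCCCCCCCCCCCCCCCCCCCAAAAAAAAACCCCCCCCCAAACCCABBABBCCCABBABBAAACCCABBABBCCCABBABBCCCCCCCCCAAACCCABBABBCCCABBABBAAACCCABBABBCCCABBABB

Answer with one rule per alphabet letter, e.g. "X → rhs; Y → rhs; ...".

A->CCC, B->ABB, C->A

  step 1 ⇒ step 2: ACCCABB ⇒ CCC·A·A·A·CCC·ABB·ABB
    A ↦ CCC
    B ↦ ABB
    C ↦ A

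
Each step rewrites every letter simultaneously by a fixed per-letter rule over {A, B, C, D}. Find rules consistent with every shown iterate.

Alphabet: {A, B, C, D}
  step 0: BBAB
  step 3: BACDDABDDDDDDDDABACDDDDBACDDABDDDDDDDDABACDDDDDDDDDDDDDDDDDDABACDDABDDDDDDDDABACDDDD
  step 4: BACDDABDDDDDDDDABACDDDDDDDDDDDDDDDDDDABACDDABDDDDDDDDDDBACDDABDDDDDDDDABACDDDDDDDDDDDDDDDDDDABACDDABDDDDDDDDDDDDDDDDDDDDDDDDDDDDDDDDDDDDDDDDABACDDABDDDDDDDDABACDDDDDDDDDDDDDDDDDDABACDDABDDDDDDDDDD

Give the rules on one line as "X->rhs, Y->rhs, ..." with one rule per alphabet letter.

A->DDA, B->BAC, C->BDD, D->DD

  step 3 ⇒ step 4: BACDDABDDDDDDDDABACDDDDBACDDABDDDDDDDDABACDDDDDDDDDDDDDDDDDDABACDDABDDDDDDDDABACDDDD ⇒ BAC·DDA·BDD·DD·DD·DDA·BAC·DD·DD·DD·DD·DD·DD·DD·DD·DDA·BAC·DDA·BDD·DD·DD·DD·DD·BAC·DDA·BDD·DD·DD·DDA·BAC·DD·DD·DD·DD·DD·DD·DD·DD·DDA·BAC·DDA·BDD·DD·DD·DD·DD·DD·DD·DD·DD·DD·DD·DD·DD·DD·DD·DD·DD·DD·DD·DDA·BAC·DDA·BDD·DD·DD·DDA·BAC·DD·DD·DD·DD·DD·DD·DD·DD·DDA·BAC·DDA·BDD·DD·DD·DD·DD
    A ↦ DDA
    B ↦ BAC
    C ↦ BDD
    D ↦ DD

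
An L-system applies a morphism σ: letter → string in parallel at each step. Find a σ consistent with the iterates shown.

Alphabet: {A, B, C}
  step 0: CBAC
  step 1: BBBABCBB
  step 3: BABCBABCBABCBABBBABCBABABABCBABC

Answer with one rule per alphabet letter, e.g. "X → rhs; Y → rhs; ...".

  step 0 ⇒ step 1: CBAC ⇒ BB·BA·BC·BB
    A ↦ BC
    B ↦ BA
    C ↦ BB

A->BC, B->BA, C->BB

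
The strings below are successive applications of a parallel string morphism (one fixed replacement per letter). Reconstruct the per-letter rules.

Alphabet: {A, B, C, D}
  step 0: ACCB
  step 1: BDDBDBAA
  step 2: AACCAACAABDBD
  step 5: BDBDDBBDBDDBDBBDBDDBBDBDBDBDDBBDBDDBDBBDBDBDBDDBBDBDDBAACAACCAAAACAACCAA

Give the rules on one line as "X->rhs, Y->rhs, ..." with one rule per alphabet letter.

A->BD, B->AA, C->DB, D->C

  step 1 ⇒ step 2: BDDBDBAA ⇒ AA·C·C·AA·C·AA·BD·BD
    A ↦ BD
    B ↦ AA
    D ↦ C
  step 0 ⇒ step 1: ACCB ⇒ BD·DB·DB·AA
    C ↦ DB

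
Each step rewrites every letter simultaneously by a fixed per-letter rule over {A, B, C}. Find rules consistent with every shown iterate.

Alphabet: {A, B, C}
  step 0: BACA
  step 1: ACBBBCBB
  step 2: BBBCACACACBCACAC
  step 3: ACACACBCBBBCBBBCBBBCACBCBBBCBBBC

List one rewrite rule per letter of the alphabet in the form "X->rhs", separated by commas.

  step 2 ⇒ step 3: BBBCACACACBCACAC ⇒ AC·AC·AC·BC·BB·BC·BB·BC·BB·BC·AC·BC·BB·BC·BB·BC
    A ↦ BB
    B ↦ AC
    C ↦ BC

A->BB, B->AC, C->BC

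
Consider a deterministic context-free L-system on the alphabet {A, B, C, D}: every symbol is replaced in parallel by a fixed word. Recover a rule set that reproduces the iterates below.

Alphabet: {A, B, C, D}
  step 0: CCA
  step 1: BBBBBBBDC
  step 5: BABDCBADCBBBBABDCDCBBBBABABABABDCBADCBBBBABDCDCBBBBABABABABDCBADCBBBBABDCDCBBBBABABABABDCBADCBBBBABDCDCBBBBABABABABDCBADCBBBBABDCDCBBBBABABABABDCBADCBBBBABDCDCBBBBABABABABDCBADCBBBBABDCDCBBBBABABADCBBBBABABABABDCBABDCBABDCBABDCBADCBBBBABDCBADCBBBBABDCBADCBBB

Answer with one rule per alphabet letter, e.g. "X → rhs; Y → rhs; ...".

A->BDC, B->BA, C->BBB, D->DC

  step 0 ⇒ step 1: CCA ⇒ BBB·BBB·BDC
    A ↦ BDC
    C ↦ BBB
    B ↦ BA  (constrained at step 1)
    D ↦ DC  (constrained at step 1)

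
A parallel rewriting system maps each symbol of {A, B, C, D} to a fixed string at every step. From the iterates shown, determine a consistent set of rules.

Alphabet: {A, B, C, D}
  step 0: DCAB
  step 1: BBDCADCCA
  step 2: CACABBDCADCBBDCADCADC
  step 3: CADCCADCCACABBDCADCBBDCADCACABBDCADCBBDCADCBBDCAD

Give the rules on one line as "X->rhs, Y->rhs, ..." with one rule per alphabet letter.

A->C, B->CA, C->CAD, D->BBD

  step 2 ⇒ step 3: CACABBDCADCBBDCADCADC ⇒ CAD·C·CAD·C·CA·CA·BBD·CAD·C·BBD·CAD·CA·CA·BBD·CAD·C·BBD·CAD·C·BBD·CAD
    A ↦ C
    B ↦ CA
    C ↦ CAD
    D ↦ BBD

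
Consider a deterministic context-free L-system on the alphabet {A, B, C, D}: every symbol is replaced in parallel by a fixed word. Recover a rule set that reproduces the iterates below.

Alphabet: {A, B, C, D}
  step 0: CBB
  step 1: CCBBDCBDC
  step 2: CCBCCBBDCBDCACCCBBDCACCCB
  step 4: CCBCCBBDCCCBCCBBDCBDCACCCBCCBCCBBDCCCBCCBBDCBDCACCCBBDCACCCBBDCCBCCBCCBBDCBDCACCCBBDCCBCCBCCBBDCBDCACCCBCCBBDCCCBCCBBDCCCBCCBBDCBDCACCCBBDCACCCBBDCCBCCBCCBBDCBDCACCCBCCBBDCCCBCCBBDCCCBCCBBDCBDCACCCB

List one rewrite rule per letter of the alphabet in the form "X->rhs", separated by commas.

A->BD, B->BDC, C->CCB, D->AC

  step 1 ⇒ step 2: CCBBDCBDC ⇒ CCB·CCB·BDC·BDC·AC·CCB·BDC·AC·CCB
    B ↦ BDC
    C ↦ CCB
    D ↦ AC
    A ↦ BD  (constrained at step 2)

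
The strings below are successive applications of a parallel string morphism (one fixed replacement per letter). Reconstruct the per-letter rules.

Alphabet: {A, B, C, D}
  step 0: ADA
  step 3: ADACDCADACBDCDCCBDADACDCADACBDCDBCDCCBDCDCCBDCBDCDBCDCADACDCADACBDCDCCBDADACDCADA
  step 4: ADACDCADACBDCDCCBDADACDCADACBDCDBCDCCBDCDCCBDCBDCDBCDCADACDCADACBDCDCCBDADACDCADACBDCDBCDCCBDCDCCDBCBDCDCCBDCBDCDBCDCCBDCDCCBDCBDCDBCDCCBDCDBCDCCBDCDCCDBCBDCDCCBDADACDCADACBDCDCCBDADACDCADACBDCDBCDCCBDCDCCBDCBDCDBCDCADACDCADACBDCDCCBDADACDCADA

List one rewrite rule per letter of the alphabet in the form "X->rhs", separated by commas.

  step 3 ⇒ step 4: ADACDCADACBDCDCCBDADACDCADACBDCDBCDCCBDCDCCBDCBDCDBCDCADACDCADACBDCDCCBDADACDCADA ⇒ ADA·CDC·ADA·CBD·CDC·CBD·ADA·CDC·ADA·CBD·CDB·CDC·CBD·CDC·CBD·CBD·CDB·CDC·ADA·CDC·ADA·CBD·CDC·CBD·ADA·CDC·ADA·CBD·CDB·CDC·CBD·CDC·CDB·CBD·CDC·CBD·CBD·CDB·CDC·CBD·CDC·CBD·CBD·CDB·CDC·CBD·CDB·CDC·CBD·CDC·CDB·CBD·CDC·CBD·ADA·CDC·ADA·CBD·CDC·CBD·ADA·CDC·ADA·CBD·CDB·CDC·CBD·CDC·CBD·CBD·CDB·CDC·ADA·CDC·ADA·CBD·CDC·CBD·ADA·CDC·ADA
    A ↦ ADA
    B ↦ CDB
    C ↦ CBD
    D ↦ CDC

A->ADA, B->CDB, C->CBD, D->CDC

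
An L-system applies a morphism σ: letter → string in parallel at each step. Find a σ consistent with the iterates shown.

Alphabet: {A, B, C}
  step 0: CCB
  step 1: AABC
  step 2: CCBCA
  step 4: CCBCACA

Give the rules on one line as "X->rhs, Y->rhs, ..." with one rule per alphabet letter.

A->C, B->BC, C->A

  step 1 ⇒ step 2: AABC ⇒ C·C·BC·A
    A ↦ C
    B ↦ BC
    C ↦ A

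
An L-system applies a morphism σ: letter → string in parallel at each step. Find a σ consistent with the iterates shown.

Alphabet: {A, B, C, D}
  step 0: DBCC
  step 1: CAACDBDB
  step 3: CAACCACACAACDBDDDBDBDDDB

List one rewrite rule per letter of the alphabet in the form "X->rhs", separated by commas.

A->D, B->AC, C->DB, D->CA

  step 0 ⇒ step 1: DBCC ⇒ CA·AC·DB·DB
    B ↦ AC
    C ↦ DB
    D ↦ CA
    A ↦ D  (constrained at step 1)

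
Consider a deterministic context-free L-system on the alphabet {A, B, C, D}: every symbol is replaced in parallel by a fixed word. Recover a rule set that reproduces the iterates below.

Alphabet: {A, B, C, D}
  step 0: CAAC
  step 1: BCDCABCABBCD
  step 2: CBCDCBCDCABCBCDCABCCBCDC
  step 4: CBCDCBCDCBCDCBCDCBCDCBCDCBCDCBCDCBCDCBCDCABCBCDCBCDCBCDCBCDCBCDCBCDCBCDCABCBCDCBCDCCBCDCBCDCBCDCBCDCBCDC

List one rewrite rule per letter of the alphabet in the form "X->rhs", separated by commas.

  step 1 ⇒ step 2: BCDCABCABBCD ⇒ C·BCD·C·BCD·CAB·C·BCD·CAB·C·C·BCD·C
    A ↦ CAB
    B ↦ C
    C ↦ BCD
    D ↦ C

A->CAB, B->C, C->BCD, D->C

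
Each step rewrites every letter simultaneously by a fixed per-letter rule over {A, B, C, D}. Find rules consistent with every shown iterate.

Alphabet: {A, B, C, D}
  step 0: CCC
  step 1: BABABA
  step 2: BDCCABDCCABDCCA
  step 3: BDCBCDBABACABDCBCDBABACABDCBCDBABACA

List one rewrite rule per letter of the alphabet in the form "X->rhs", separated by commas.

  step 2 ⇒ step 3: BDCCABDCCABDCCA ⇒ BDC·BCD·BA·BA·CA·BDC·BCD·BA·BA·CA·BDC·BCD·BA·BA·CA
    A ↦ CA
    B ↦ BDC
    C ↦ BA
    D ↦ BCD

A->CA, B->BDC, C->BA, D->BCD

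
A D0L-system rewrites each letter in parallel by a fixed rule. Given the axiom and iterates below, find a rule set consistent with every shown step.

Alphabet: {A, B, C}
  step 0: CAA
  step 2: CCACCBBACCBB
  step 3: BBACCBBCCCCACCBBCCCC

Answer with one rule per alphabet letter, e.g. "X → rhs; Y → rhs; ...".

A->ACC, B->CC, C->B

  step 2 ⇒ step 3: CCACCBBACCBB ⇒ B·B·ACC·B·B·CC·CC·ACC·B·B·CC·CC
    A ↦ ACC
    B ↦ CC
    C ↦ B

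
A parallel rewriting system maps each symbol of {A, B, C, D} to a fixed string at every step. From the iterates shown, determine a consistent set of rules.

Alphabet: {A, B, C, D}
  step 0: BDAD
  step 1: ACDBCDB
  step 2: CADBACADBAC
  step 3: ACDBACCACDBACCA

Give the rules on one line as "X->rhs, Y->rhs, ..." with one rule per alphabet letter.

A->C, B->AC, C->A, D->DB

  step 2 ⇒ step 3: CADBACADBAC ⇒ A·C·DB·AC·C·A·C·DB·AC·C·A
    A ↦ C
    B ↦ AC
    C ↦ A
    D ↦ DB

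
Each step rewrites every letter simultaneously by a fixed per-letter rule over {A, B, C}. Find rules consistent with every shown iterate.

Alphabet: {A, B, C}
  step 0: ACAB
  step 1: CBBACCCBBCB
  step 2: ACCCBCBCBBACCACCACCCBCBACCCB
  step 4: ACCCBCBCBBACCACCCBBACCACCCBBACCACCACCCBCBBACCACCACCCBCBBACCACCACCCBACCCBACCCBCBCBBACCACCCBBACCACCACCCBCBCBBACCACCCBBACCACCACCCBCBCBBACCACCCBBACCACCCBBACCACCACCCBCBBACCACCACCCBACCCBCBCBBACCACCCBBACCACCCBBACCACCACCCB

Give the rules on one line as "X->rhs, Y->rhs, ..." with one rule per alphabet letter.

A->CBB, B->CB, C->ACC

  step 1 ⇒ step 2: CBBACCCBBCB ⇒ ACC·CB·CB·CBB·ACC·ACC·ACC·CB·CB·ACC·CB
    A ↦ CBB
    B ↦ CB
    C ↦ ACC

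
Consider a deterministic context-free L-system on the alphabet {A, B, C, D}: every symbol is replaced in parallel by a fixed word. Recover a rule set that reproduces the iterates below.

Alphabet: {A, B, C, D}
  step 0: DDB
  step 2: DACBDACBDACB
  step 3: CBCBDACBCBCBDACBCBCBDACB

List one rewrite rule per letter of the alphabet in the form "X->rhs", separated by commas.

A->CB, B->CB, C->DA, D->CB

  step 2 ⇒ step 3: DACBDACBDACB ⇒ CB·CB·DA·CB·CB·CB·DA·CB·CB·CB·DA·CB
    A ↦ CB
    B ↦ CB
    C ↦ DA
    D ↦ CB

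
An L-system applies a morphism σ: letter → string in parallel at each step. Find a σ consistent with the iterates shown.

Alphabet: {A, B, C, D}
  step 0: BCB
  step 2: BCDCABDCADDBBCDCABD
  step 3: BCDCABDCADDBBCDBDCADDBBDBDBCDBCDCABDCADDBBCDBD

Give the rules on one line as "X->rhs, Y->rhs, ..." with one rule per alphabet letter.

A->DDB, B->BCD, C->CA, D->BD

  step 2 ⇒ step 3: BCDCABDCADDBBCDCABD ⇒ BCD·CA·BD·CA·DDB·BCD·BD·CA·DDB·BD·BD·BCD·BCD·CA·BD·CA·DDB·BCD·BD
    A ↦ DDB
    B ↦ BCD
    C ↦ CA
    D ↦ BD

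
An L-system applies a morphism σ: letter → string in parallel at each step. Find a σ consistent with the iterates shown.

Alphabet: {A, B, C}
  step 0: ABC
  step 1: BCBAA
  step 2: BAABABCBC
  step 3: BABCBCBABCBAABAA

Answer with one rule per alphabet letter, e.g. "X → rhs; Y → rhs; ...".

A->BC, B->BA, C->A

  step 2 ⇒ step 3: BAABABCBC ⇒ BA·BC·BC·BA·BC·BA·A·BA·A
    A ↦ BC
    B ↦ BA
    C ↦ A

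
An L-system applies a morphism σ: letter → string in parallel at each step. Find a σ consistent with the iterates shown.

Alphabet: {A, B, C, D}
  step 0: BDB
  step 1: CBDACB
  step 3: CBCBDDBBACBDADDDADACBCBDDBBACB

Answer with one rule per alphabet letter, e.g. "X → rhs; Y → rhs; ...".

A->DD, B->CB, C->BBA, D->DA

  step 0 ⇒ step 1: BDB ⇒ CB·DA·CB
    B ↦ CB
    D ↦ DA
    A ↦ DD  (constrained at step 1)
    C ↦ BBA  (constrained at step 1)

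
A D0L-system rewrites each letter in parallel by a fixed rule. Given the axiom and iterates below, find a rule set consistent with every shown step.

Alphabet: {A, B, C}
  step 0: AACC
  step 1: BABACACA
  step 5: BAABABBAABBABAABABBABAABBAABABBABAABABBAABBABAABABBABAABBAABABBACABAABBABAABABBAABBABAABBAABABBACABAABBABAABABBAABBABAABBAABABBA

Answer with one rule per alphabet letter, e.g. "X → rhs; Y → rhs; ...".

  step 0 ⇒ step 1: AACC ⇒ BA·BA·CA·CA
    A ↦ BA
    C ↦ CA
    B ↦ AB  (constrained at step 1)

A->BA, B->AB, C->CA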